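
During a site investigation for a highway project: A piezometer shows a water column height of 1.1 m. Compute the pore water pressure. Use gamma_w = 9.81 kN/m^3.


Result: 10.79 kPa

Derivation:
Using u = gamma_w * h_w
u = 9.81 * 1.1
u = 10.79 kPa


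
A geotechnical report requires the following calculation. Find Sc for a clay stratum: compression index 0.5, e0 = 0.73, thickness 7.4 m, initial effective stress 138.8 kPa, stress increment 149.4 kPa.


Using Sc = Cc * H / (1 + e0) * log10((sigma0 + delta_sigma) / sigma0)
Stress ratio = (138.8 + 149.4) / 138.8 = 2.07637
log10(2.07637) = 0.317305
Cc * H / (1 + e0) = 0.5 * 7.4 / (1 + 0.73) = 2.13873
Sc = 2.13873 * 0.317305
Sc = 0.6786 m


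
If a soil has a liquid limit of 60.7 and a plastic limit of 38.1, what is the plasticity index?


Using PI = LL - PL
PI = 60.7 - 38.1
PI = 22.6


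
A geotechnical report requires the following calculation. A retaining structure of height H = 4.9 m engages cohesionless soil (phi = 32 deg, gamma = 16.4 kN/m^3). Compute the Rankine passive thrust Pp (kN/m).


Result: 640.77 kN/m

Derivation:
Compute passive earth pressure coefficient:
Kp = tan^2(45 + phi/2) = tan^2(61.0) = 3.254588
Compute passive force:
Pp = 0.5 * Kp * gamma * H^2
Pp = 0.5 * 3.254588 * 16.4 * 4.9^2
Pp = 640.77 kN/m


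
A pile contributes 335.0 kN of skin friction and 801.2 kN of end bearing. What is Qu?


Using Qu = Qf + Qb
Qu = 335.0 + 801.2
Qu = 1136.2 kN


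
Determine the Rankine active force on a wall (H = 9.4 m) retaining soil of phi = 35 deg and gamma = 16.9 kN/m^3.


Compute active earth pressure coefficient:
Ka = tan^2(45 - phi/2) = tan^2(27.5) = 0.27099
Compute active force:
Pa = 0.5 * Ka * gamma * H^2
Pa = 0.5 * 0.27099 * 16.9 * 9.4^2
Pa = 202.33 kN/m


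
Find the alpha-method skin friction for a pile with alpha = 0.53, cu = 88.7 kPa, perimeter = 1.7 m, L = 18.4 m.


Using Qs = alpha * cu * perimeter * L
Qs = 0.53 * 88.7 * 1.7 * 18.4
Qs = 1470.5 kN


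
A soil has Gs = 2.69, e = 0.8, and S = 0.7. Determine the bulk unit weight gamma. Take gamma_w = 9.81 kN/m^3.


Using gamma = gamma_w * (Gs + S*e) / (1 + e)
Numerator: Gs + S*e = 2.69 + 0.7*0.8 = 3.25
Denominator: 1 + e = 1 + 0.8 = 1.8
gamma = 9.81 * 3.25 / 1.8
gamma = 17.712 kN/m^3


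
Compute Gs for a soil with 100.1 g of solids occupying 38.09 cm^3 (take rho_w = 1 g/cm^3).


Result: 2.628

Derivation:
Using Gs = m_s / (V_s * rho_w)
Since rho_w = 1 g/cm^3:
Gs = 100.1 / 38.09
Gs = 2.628


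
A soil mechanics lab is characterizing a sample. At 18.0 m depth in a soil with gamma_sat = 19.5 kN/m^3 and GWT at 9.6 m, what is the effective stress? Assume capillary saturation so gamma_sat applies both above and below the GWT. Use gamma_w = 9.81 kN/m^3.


Result: 268.6 kPa

Derivation:
Total stress = gamma_sat * depth
sigma = 19.5 * 18.0 = 351.0 kPa
Pore water pressure u = gamma_w * (depth - d_wt)
u = 9.81 * (18.0 - 9.6) = 82.404 kPa
Effective stress = sigma - u
sigma' = 351.0 - 82.404 = 268.6 kPa


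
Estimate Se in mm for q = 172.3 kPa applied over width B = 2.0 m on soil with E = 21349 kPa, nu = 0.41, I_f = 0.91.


Result: 12.219 mm

Derivation:
Using Se = q * B * (1 - nu^2) * I_f / E
1 - nu^2 = 1 - 0.41^2 = 0.8319
Se = 172.3 * 2.0 * 0.8319 * 0.91 / 21349
Se = 0.012219 m
Convert to mm: Se = 0.012219 * 1000 = 12.219 mm


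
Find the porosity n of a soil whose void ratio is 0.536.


Result: 0.349

Derivation:
Using the relation n = e / (1 + e)
n = 0.536 / (1 + 0.536)
n = 0.536 / 1.536
n = 0.349


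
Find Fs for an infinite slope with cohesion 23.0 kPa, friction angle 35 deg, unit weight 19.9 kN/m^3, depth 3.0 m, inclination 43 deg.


Result: 1.523

Derivation:
Using Fs = c / (gamma*H*sin(beta)*cos(beta)) + tan(phi)/tan(beta)
Cohesion contribution = 23.0 / (19.9*3.0*sin(43)*cos(43))
Cohesion contribution = 0.772401
Friction contribution = tan(35)/tan(43) = 0.750881
Fs = 0.772401 + 0.750881
Fs = 1.523


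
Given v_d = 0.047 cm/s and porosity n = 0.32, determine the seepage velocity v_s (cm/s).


Result: 0.14688 cm/s

Derivation:
Using v_s = v_d / n
v_s = 0.047 / 0.32
v_s = 0.14688 cm/s


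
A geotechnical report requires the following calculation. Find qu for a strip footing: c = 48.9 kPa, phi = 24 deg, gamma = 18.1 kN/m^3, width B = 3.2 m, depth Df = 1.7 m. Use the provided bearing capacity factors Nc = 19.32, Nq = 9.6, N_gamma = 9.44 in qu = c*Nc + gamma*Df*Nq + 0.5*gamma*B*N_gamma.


Result: 1513.52 kPa

Derivation:
Compute qu = c*Nc + gamma*Df*Nq + 0.5*gamma*B*N_gamma
Term 1: 48.9 * 19.32 = 944.748
Term 2: 18.1 * 1.7 * 9.6 = 295.392
Term 3: 0.5 * 18.1 * 3.2 * 9.44 = 273.3824
qu = 944.748 + 295.392 + 273.3824
qu = 1513.52 kPa


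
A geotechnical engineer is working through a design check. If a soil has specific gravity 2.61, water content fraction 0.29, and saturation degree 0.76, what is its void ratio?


Using the relation e = Gs * w / S
e = 2.61 * 0.29 / 0.76
e = 0.9959


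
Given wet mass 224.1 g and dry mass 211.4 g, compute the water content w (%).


Using w = (m_wet - m_dry) / m_dry * 100
m_wet - m_dry = 224.1 - 211.4 = 12.7 g
w = 12.7 / 211.4 * 100
w = 6.01 %


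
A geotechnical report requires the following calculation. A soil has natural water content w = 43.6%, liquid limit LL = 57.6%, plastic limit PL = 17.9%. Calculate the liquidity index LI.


First compute the plasticity index:
PI = LL - PL = 57.6 - 17.9 = 39.7
Then compute the liquidity index:
LI = (w - PL) / PI
LI = (43.6 - 17.9) / 39.7
LI = 0.647


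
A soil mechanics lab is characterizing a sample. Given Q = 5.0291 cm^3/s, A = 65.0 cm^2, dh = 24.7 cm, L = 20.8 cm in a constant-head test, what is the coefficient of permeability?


Compute hydraulic gradient:
i = dh / L = 24.7 / 20.8 = 1.1875
Then apply Darcy's law:
k = Q / (A * i)
k = 5.0291 / (65.0 * 1.1875)
k = 5.0291 / 77.1875
k = 0.065154 cm/s


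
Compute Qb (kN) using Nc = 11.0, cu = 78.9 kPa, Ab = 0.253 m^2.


Result: 219.58 kN

Derivation:
Using Qb = Nc * cu * Ab
Qb = 11.0 * 78.9 * 0.253
Qb = 219.58 kN


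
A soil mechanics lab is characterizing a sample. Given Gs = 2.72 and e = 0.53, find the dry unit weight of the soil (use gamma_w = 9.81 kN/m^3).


Using gamma_d = Gs * gamma_w / (1 + e)
gamma_d = 2.72 * 9.81 / (1 + 0.53)
gamma_d = 2.72 * 9.81 / 1.53
gamma_d = 17.44 kN/m^3


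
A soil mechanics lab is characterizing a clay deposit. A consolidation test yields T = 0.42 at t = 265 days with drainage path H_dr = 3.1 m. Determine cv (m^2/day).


Result: 0.01523 m^2/day

Derivation:
Using cv = T * H_dr^2 / t
H_dr^2 = 3.1^2 = 9.61
cv = 0.42 * 9.61 / 265
cv = 0.01523 m^2/day


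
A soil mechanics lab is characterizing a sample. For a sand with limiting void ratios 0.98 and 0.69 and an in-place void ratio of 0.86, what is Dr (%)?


Using Dr = (e_max - e) / (e_max - e_min) * 100
e_max - e = 0.98 - 0.86 = 0.12
e_max - e_min = 0.98 - 0.69 = 0.29
Dr = 0.12 / 0.29 * 100
Dr = 41.38 %


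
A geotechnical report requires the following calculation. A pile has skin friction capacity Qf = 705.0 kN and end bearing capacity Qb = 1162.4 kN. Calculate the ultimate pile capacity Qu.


Result: 1867.4 kN

Derivation:
Using Qu = Qf + Qb
Qu = 705.0 + 1162.4
Qu = 1867.4 kN


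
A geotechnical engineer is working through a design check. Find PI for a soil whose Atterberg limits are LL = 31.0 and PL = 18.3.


Result: 12.7

Derivation:
Using PI = LL - PL
PI = 31.0 - 18.3
PI = 12.7


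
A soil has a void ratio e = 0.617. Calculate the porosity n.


Result: 0.3816

Derivation:
Using the relation n = e / (1 + e)
n = 0.617 / (1 + 0.617)
n = 0.617 / 1.617
n = 0.3816


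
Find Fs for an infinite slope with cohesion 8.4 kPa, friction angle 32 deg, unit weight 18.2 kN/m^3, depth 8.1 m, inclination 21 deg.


Result: 1.798

Derivation:
Using Fs = c / (gamma*H*sin(beta)*cos(beta)) + tan(phi)/tan(beta)
Cohesion contribution = 8.4 / (18.2*8.1*sin(21)*cos(21))
Cohesion contribution = 0.170311
Friction contribution = tan(32)/tan(21) = 1.62784
Fs = 0.170311 + 1.62784
Fs = 1.798


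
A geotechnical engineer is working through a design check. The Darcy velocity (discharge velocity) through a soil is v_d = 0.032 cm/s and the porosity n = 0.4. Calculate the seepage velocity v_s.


Using v_s = v_d / n
v_s = 0.032 / 0.4
v_s = 0.08 cm/s


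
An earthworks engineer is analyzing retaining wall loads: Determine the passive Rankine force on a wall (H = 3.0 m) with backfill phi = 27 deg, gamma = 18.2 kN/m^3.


Compute passive earth pressure coefficient:
Kp = tan^2(45 + phi/2) = tan^2(58.5) = 2.66294
Compute passive force:
Pp = 0.5 * Kp * gamma * H^2
Pp = 0.5 * 2.66294 * 18.2 * 3.0^2
Pp = 218.09 kN/m


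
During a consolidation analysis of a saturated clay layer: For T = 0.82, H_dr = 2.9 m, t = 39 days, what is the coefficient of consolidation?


Using cv = T * H_dr^2 / t
H_dr^2 = 2.9^2 = 8.41
cv = 0.82 * 8.41 / 39
cv = 0.17683 m^2/day


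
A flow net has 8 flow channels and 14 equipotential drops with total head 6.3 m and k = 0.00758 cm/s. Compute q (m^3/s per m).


Convert k to m/s for unit consistency with H:
k = 0.00758 cm/s = 0.00758 / 100 m/s = 7.58e-05 m/s
Using q = k * H * Nf / Nd
Nf / Nd = 8 / 14 = 0.5714
q = 7.58e-05 * 6.3 * 0.5714
q = 0.0002729 m^3/s per m


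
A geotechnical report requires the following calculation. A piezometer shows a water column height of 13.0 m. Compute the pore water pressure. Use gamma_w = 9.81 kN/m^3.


Result: 127.53 kPa

Derivation:
Using u = gamma_w * h_w
u = 9.81 * 13.0
u = 127.53 kPa


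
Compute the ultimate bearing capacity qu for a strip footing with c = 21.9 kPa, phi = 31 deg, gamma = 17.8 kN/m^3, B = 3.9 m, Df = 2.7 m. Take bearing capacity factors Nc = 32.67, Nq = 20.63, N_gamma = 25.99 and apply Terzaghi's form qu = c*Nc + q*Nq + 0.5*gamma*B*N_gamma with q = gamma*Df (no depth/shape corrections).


Compute qu = c*Nc + gamma*Df*Nq + 0.5*gamma*B*N_gamma
Term 1: 21.9 * 32.67 = 715.473
Term 2: 17.8 * 2.7 * 20.63 = 991.4778
Term 3: 0.5 * 17.8 * 3.9 * 25.99 = 902.1129
qu = 715.473 + 991.4778 + 902.1129
qu = 2609.06 kPa


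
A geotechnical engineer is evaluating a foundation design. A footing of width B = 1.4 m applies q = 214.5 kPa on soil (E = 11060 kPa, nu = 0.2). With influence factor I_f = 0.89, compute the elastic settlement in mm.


Result: 23.199 mm

Derivation:
Using Se = q * B * (1 - nu^2) * I_f / E
1 - nu^2 = 1 - 0.2^2 = 0.96
Se = 214.5 * 1.4 * 0.96 * 0.89 / 11060
Se = 0.023199 m
Convert to mm: Se = 0.023199 * 1000 = 23.199 mm


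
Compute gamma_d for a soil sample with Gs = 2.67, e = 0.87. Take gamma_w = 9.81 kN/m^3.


Using gamma_d = Gs * gamma_w / (1 + e)
gamma_d = 2.67 * 9.81 / (1 + 0.87)
gamma_d = 2.67 * 9.81 / 1.87
gamma_d = 14.007 kN/m^3


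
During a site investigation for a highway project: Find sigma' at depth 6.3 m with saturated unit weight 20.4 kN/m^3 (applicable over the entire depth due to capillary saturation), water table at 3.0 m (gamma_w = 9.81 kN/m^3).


Total stress = gamma_sat * depth
sigma = 20.4 * 6.3 = 128.52 kPa
Pore water pressure u = gamma_w * (depth - d_wt)
u = 9.81 * (6.3 - 3.0) = 32.373 kPa
Effective stress = sigma - u
sigma' = 128.52 - 32.373 = 96.15 kPa


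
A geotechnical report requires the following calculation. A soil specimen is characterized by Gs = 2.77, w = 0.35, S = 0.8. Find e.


Result: 1.2119

Derivation:
Using the relation e = Gs * w / S
e = 2.77 * 0.35 / 0.8
e = 1.2119


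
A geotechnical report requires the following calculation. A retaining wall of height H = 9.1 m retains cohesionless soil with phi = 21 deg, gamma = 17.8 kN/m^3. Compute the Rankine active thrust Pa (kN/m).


Compute active earth pressure coefficient:
Ka = tan^2(45 - phi/2) = tan^2(34.5) = 0.472355
Compute active force:
Pa = 0.5 * Ka * gamma * H^2
Pa = 0.5 * 0.472355 * 17.8 * 9.1^2
Pa = 348.13 kN/m


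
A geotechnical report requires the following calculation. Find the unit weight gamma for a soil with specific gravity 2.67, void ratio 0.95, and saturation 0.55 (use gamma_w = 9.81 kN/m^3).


Using gamma = gamma_w * (Gs + S*e) / (1 + e)
Numerator: Gs + S*e = 2.67 + 0.55*0.95 = 3.1925
Denominator: 1 + e = 1 + 0.95 = 1.95
gamma = 9.81 * 3.1925 / 1.95
gamma = 16.061 kN/m^3


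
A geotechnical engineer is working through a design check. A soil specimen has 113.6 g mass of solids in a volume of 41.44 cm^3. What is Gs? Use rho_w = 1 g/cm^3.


Result: 2.741

Derivation:
Using Gs = m_s / (V_s * rho_w)
Since rho_w = 1 g/cm^3:
Gs = 113.6 / 41.44
Gs = 2.741


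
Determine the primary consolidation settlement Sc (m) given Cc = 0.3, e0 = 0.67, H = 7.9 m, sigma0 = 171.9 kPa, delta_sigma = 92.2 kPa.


Using Sc = Cc * H / (1 + e0) * log10((sigma0 + delta_sigma) / sigma0)
Stress ratio = (171.9 + 92.2) / 171.9 = 1.53636
log10(1.53636) = 0.186493
Cc * H / (1 + e0) = 0.3 * 7.9 / (1 + 0.67) = 1.41916
Sc = 1.41916 * 0.186493
Sc = 0.2647 m


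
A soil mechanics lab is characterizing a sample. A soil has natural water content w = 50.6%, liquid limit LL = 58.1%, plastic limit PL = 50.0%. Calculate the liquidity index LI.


Result: 0.074

Derivation:
First compute the plasticity index:
PI = LL - PL = 58.1 - 50.0 = 8.1
Then compute the liquidity index:
LI = (w - PL) / PI
LI = (50.6 - 50.0) / 8.1
LI = 0.074


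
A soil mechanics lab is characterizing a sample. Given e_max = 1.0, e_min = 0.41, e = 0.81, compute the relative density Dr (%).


Using Dr = (e_max - e) / (e_max - e_min) * 100
e_max - e = 1.0 - 0.81 = 0.19
e_max - e_min = 1.0 - 0.41 = 0.59
Dr = 0.19 / 0.59 * 100
Dr = 32.2 %


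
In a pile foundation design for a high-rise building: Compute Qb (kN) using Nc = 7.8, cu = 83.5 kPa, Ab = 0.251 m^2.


Result: 163.48 kN

Derivation:
Using Qb = Nc * cu * Ab
Qb = 7.8 * 83.5 * 0.251
Qb = 163.48 kN


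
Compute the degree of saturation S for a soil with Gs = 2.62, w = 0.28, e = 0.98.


Using S = Gs * w / e
S = 2.62 * 0.28 / 0.98
S = 0.7486


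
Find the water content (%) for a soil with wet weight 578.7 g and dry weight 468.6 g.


Result: 23.5 %

Derivation:
Using w = (m_wet - m_dry) / m_dry * 100
m_wet - m_dry = 578.7 - 468.6 = 110.1 g
w = 110.1 / 468.6 * 100
w = 23.5 %


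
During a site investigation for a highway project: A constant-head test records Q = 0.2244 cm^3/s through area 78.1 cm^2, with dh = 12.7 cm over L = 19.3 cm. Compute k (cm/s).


Compute hydraulic gradient:
i = dh / L = 12.7 / 19.3 = 0.658031
Then apply Darcy's law:
k = Q / (A * i)
k = 0.2244 / (78.1 * 0.658031)
k = 0.2244 / 51.3922
k = 0.004366 cm/s


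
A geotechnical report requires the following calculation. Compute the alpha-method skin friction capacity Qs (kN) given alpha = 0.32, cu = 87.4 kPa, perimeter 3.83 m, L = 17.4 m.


Result: 1863.84 kN

Derivation:
Using Qs = alpha * cu * perimeter * L
Qs = 0.32 * 87.4 * 3.83 * 17.4
Qs = 1863.84 kN


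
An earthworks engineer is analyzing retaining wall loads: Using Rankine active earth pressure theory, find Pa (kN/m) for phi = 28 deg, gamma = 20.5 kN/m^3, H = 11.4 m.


Result: 480.93 kN/m

Derivation:
Compute active earth pressure coefficient:
Ka = tan^2(45 - phi/2) = tan^2(31.0) = 0.361033
Compute active force:
Pa = 0.5 * Ka * gamma * H^2
Pa = 0.5 * 0.361033 * 20.5 * 11.4^2
Pa = 480.93 kN/m


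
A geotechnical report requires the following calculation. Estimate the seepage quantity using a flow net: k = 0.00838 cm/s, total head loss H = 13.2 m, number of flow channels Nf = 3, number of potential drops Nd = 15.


Convert k to m/s for unit consistency with H:
k = 0.00838 cm/s = 0.00838 / 100 m/s = 8.38e-05 m/s
Using q = k * H * Nf / Nd
Nf / Nd = 3 / 15 = 0.2
q = 8.38e-05 * 13.2 * 0.2
q = 0.0002212 m^3/s per m


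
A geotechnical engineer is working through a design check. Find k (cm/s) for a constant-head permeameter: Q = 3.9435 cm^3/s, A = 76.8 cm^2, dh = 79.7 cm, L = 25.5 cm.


Compute hydraulic gradient:
i = dh / L = 79.7 / 25.5 = 3.12549
Then apply Darcy's law:
k = Q / (A * i)
k = 3.9435 / (76.8 * 3.12549)
k = 3.9435 / 240.038
k = 0.016429 cm/s


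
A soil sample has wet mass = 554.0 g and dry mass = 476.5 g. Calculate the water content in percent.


Using w = (m_wet - m_dry) / m_dry * 100
m_wet - m_dry = 554.0 - 476.5 = 77.5 g
w = 77.5 / 476.5 * 100
w = 16.26 %


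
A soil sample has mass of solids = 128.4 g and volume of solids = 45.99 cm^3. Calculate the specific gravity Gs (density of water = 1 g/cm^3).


Using Gs = m_s / (V_s * rho_w)
Since rho_w = 1 g/cm^3:
Gs = 128.4 / 45.99
Gs = 2.792


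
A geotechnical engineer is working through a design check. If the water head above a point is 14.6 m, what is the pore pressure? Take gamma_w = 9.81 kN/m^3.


Result: 143.23 kPa

Derivation:
Using u = gamma_w * h_w
u = 9.81 * 14.6
u = 143.23 kPa


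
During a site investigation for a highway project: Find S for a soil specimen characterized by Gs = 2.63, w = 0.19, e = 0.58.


Result: 0.8616

Derivation:
Using S = Gs * w / e
S = 2.63 * 0.19 / 0.58
S = 0.8616


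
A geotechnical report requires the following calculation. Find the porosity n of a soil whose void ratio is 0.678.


Using the relation n = e / (1 + e)
n = 0.678 / (1 + 0.678)
n = 0.678 / 1.678
n = 0.4041


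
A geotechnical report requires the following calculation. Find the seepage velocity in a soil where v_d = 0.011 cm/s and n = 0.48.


Using v_s = v_d / n
v_s = 0.011 / 0.48
v_s = 0.02292 cm/s


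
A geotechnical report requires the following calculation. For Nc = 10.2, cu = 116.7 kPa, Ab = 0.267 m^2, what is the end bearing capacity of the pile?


Using Qb = Nc * cu * Ab
Qb = 10.2 * 116.7 * 0.267
Qb = 317.82 kN


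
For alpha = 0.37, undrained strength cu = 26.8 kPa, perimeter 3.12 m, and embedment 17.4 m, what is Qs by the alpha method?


Result: 538.32 kN

Derivation:
Using Qs = alpha * cu * perimeter * L
Qs = 0.37 * 26.8 * 3.12 * 17.4
Qs = 538.32 kN


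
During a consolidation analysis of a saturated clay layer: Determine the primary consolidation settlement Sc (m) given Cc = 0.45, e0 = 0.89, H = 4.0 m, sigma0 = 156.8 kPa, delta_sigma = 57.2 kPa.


Using Sc = Cc * H / (1 + e0) * log10((sigma0 + delta_sigma) / sigma0)
Stress ratio = (156.8 + 57.2) / 156.8 = 1.3648
log10(1.3648) = 0.135068
Cc * H / (1 + e0) = 0.45 * 4.0 / (1 + 0.89) = 0.952381
Sc = 0.952381 * 0.135068
Sc = 0.1286 m


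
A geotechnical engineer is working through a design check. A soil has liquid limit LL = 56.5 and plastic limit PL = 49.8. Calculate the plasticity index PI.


Using PI = LL - PL
PI = 56.5 - 49.8
PI = 6.7


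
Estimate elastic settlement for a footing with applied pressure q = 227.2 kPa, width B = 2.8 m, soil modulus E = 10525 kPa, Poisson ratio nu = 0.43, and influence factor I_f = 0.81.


Result: 39.906 mm

Derivation:
Using Se = q * B * (1 - nu^2) * I_f / E
1 - nu^2 = 1 - 0.43^2 = 0.8151
Se = 227.2 * 2.8 * 0.8151 * 0.81 / 10525
Se = 0.039906 m
Convert to mm: Se = 0.039906 * 1000 = 39.906 mm


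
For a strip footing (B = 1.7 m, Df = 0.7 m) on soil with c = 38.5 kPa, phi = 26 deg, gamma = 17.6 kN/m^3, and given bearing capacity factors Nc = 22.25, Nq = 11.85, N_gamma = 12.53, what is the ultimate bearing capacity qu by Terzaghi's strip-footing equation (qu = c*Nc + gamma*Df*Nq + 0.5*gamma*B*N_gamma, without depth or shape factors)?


Result: 1190.07 kPa

Derivation:
Compute qu = c*Nc + gamma*Df*Nq + 0.5*gamma*B*N_gamma
Term 1: 38.5 * 22.25 = 856.625
Term 2: 17.6 * 0.7 * 11.85 = 145.992
Term 3: 0.5 * 17.6 * 1.7 * 12.53 = 187.4488
qu = 856.625 + 145.992 + 187.4488
qu = 1190.07 kPa


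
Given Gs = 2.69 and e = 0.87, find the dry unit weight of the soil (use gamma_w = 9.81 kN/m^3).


Using gamma_d = Gs * gamma_w / (1 + e)
gamma_d = 2.69 * 9.81 / (1 + 0.87)
gamma_d = 2.69 * 9.81 / 1.87
gamma_d = 14.112 kN/m^3


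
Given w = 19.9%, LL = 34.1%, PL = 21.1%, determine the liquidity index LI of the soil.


First compute the plasticity index:
PI = LL - PL = 34.1 - 21.1 = 13.0
Then compute the liquidity index:
LI = (w - PL) / PI
LI = (19.9 - 21.1) / 13.0
LI = -0.092


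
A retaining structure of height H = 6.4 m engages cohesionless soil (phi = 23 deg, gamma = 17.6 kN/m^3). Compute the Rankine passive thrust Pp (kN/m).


Result: 822.77 kN/m

Derivation:
Compute passive earth pressure coefficient:
Kp = tan^2(45 + phi/2) = tan^2(56.5) = 2.282623
Compute passive force:
Pp = 0.5 * Kp * gamma * H^2
Pp = 0.5 * 2.282623 * 17.6 * 6.4^2
Pp = 822.77 kN/m


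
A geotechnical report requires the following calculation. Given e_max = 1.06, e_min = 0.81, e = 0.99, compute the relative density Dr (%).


Using Dr = (e_max - e) / (e_max - e_min) * 100
e_max - e = 1.06 - 0.99 = 0.07
e_max - e_min = 1.06 - 0.81 = 0.25
Dr = 0.07 / 0.25 * 100
Dr = 28.0 %


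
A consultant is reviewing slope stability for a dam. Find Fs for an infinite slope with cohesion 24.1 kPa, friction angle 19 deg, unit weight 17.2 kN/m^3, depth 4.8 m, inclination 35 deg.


Using Fs = c / (gamma*H*sin(beta)*cos(beta)) + tan(phi)/tan(beta)
Cohesion contribution = 24.1 / (17.2*4.8*sin(35)*cos(35))
Cohesion contribution = 0.621286
Friction contribution = tan(19)/tan(35) = 0.491751
Fs = 0.621286 + 0.491751
Fs = 1.113


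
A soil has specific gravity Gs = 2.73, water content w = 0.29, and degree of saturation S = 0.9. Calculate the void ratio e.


Using the relation e = Gs * w / S
e = 2.73 * 0.29 / 0.9
e = 0.8797


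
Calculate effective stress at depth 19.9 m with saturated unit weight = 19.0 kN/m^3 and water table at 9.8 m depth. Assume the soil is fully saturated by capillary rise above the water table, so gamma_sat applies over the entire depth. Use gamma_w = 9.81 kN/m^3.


Result: 279.02 kPa

Derivation:
Total stress = gamma_sat * depth
sigma = 19.0 * 19.9 = 378.1 kPa
Pore water pressure u = gamma_w * (depth - d_wt)
u = 9.81 * (19.9 - 9.8) = 99.081 kPa
Effective stress = sigma - u
sigma' = 378.1 - 99.081 = 279.02 kPa


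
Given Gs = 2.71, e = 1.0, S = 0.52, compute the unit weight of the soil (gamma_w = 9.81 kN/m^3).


Result: 15.843 kN/m^3

Derivation:
Using gamma = gamma_w * (Gs + S*e) / (1 + e)
Numerator: Gs + S*e = 2.71 + 0.52*1.0 = 3.23
Denominator: 1 + e = 1 + 1.0 = 2.0
gamma = 9.81 * 3.23 / 2.0
gamma = 15.843 kN/m^3


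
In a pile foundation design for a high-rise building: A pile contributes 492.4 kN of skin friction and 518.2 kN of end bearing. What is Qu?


Result: 1010.6 kN

Derivation:
Using Qu = Qf + Qb
Qu = 492.4 + 518.2
Qu = 1010.6 kN


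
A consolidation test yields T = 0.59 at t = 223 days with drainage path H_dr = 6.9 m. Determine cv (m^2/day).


Using cv = T * H_dr^2 / t
H_dr^2 = 6.9^2 = 47.61
cv = 0.59 * 47.61 / 223
cv = 0.12596 m^2/day


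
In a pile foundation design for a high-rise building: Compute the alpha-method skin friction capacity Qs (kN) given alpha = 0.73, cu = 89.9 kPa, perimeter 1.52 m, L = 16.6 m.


Using Qs = alpha * cu * perimeter * L
Qs = 0.73 * 89.9 * 1.52 * 16.6
Qs = 1655.9 kN


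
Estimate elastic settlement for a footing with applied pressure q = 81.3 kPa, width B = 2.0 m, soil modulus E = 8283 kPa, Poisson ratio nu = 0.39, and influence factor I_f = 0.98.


Using Se = q * B * (1 - nu^2) * I_f / E
1 - nu^2 = 1 - 0.39^2 = 0.8479
Se = 81.3 * 2.0 * 0.8479 * 0.98 / 8283
Se = 0.016312 m
Convert to mm: Se = 0.016312 * 1000 = 16.312 mm


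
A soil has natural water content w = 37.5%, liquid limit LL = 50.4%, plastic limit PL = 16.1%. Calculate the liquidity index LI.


First compute the plasticity index:
PI = LL - PL = 50.4 - 16.1 = 34.3
Then compute the liquidity index:
LI = (w - PL) / PI
LI = (37.5 - 16.1) / 34.3
LI = 0.624


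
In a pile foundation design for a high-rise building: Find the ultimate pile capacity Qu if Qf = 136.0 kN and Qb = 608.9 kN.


Using Qu = Qf + Qb
Qu = 136.0 + 608.9
Qu = 744.9 kN


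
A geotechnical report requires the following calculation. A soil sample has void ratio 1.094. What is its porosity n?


Result: 0.5224

Derivation:
Using the relation n = e / (1 + e)
n = 1.094 / (1 + 1.094)
n = 1.094 / 2.094
n = 0.5224


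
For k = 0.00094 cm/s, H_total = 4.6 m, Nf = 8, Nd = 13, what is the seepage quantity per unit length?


Convert k to m/s for unit consistency with H:
k = 0.00094 cm/s = 0.00094 / 100 m/s = 9.4e-06 m/s
Using q = k * H * Nf / Nd
Nf / Nd = 8 / 13 = 0.6154
q = 9.4e-06 * 4.6 * 0.6154
q = 2.661e-05 m^3/s per m


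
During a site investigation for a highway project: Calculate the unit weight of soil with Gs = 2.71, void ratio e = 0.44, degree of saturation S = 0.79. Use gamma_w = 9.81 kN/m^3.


Using gamma = gamma_w * (Gs + S*e) / (1 + e)
Numerator: Gs + S*e = 2.71 + 0.79*0.44 = 3.0576
Denominator: 1 + e = 1 + 0.44 = 1.44
gamma = 9.81 * 3.0576 / 1.44
gamma = 20.83 kN/m^3


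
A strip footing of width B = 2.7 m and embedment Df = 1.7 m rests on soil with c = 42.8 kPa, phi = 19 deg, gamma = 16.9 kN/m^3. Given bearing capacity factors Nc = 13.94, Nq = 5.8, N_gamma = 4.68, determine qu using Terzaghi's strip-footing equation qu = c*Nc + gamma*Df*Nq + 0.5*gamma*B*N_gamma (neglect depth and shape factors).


Compute qu = c*Nc + gamma*Df*Nq + 0.5*gamma*B*N_gamma
Term 1: 42.8 * 13.94 = 596.632
Term 2: 16.9 * 1.7 * 5.8 = 166.634
Term 3: 0.5 * 16.9 * 2.7 * 4.68 = 106.7742
qu = 596.632 + 166.634 + 106.7742
qu = 870.04 kPa


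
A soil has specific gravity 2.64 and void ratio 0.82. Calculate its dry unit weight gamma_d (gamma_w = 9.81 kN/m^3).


Using gamma_d = Gs * gamma_w / (1 + e)
gamma_d = 2.64 * 9.81 / (1 + 0.82)
gamma_d = 2.64 * 9.81 / 1.82
gamma_d = 14.23 kN/m^3


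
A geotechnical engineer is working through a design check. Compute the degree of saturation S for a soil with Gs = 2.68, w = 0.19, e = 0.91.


Using S = Gs * w / e
S = 2.68 * 0.19 / 0.91
S = 0.5596


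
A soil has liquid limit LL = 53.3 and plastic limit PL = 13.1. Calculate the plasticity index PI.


Using PI = LL - PL
PI = 53.3 - 13.1
PI = 40.2


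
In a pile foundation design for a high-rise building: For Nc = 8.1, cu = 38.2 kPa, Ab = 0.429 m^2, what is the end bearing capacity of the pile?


Using Qb = Nc * cu * Ab
Qb = 8.1 * 38.2 * 0.429
Qb = 132.74 kN


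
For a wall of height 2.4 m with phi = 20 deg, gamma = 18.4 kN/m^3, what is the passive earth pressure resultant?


Result: 108.08 kN/m

Derivation:
Compute passive earth pressure coefficient:
Kp = tan^2(45 + phi/2) = tan^2(55.0) = 2.039607
Compute passive force:
Pp = 0.5 * Kp * gamma * H^2
Pp = 0.5 * 2.039607 * 18.4 * 2.4^2
Pp = 108.08 kN/m


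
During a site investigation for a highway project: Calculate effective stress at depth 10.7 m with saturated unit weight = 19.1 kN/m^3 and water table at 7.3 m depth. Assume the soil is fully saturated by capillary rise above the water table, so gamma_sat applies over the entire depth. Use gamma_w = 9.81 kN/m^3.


Result: 171.02 kPa

Derivation:
Total stress = gamma_sat * depth
sigma = 19.1 * 10.7 = 204.37 kPa
Pore water pressure u = gamma_w * (depth - d_wt)
u = 9.81 * (10.7 - 7.3) = 33.354 kPa
Effective stress = sigma - u
sigma' = 204.37 - 33.354 = 171.02 kPa


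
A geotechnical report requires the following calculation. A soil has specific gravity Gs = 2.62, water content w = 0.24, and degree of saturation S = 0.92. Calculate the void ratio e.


Using the relation e = Gs * w / S
e = 2.62 * 0.24 / 0.92
e = 0.6835


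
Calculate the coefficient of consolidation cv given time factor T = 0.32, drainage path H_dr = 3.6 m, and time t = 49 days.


Result: 0.08464 m^2/day

Derivation:
Using cv = T * H_dr^2 / t
H_dr^2 = 3.6^2 = 12.96
cv = 0.32 * 12.96 / 49
cv = 0.08464 m^2/day


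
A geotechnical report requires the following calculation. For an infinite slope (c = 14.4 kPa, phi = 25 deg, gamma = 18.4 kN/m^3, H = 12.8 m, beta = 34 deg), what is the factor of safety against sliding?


Using Fs = c / (gamma*H*sin(beta)*cos(beta)) + tan(phi)/tan(beta)
Cohesion contribution = 14.4 / (18.4*12.8*sin(34)*cos(34))
Cohesion contribution = 0.131886
Friction contribution = tan(25)/tan(34) = 0.69133
Fs = 0.131886 + 0.69133
Fs = 0.823


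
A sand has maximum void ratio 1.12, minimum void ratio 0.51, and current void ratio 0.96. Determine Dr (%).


Using Dr = (e_max - e) / (e_max - e_min) * 100
e_max - e = 1.12 - 0.96 = 0.16
e_max - e_min = 1.12 - 0.51 = 0.61
Dr = 0.16 / 0.61 * 100
Dr = 26.23 %


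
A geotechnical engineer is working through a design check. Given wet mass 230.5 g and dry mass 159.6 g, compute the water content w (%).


Using w = (m_wet - m_dry) / m_dry * 100
m_wet - m_dry = 230.5 - 159.6 = 70.9 g
w = 70.9 / 159.6 * 100
w = 44.42 %


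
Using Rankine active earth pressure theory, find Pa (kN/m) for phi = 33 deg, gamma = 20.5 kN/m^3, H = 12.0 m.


Compute active earth pressure coefficient:
Ka = tan^2(45 - phi/2) = tan^2(28.5) = 0.294801
Compute active force:
Pa = 0.5 * Ka * gamma * H^2
Pa = 0.5 * 0.294801 * 20.5 * 12.0^2
Pa = 435.13 kN/m


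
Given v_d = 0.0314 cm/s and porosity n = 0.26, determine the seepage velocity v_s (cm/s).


Using v_s = v_d / n
v_s = 0.0314 / 0.26
v_s = 0.12077 cm/s


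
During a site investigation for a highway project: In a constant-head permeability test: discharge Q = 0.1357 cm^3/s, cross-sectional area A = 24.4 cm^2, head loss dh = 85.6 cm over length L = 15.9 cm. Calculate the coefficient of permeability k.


Compute hydraulic gradient:
i = dh / L = 85.6 / 15.9 = 5.38365
Then apply Darcy's law:
k = Q / (A * i)
k = 0.1357 / (24.4 * 5.38365)
k = 0.1357 / 131.361
k = 0.001033 cm/s


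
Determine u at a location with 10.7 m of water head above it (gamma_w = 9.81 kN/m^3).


Using u = gamma_w * h_w
u = 9.81 * 10.7
u = 104.97 kPa


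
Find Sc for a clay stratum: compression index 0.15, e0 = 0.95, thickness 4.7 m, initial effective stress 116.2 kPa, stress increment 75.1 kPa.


Using Sc = Cc * H / (1 + e0) * log10((sigma0 + delta_sigma) / sigma0)
Stress ratio = (116.2 + 75.1) / 116.2 = 1.6463
log10(1.6463) = 0.216509
Cc * H / (1 + e0) = 0.15 * 4.7 / (1 + 0.95) = 0.361538
Sc = 0.361538 * 0.216509
Sc = 0.0783 m


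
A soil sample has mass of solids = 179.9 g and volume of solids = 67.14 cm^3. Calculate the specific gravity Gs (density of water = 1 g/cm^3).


Result: 2.679

Derivation:
Using Gs = m_s / (V_s * rho_w)
Since rho_w = 1 g/cm^3:
Gs = 179.9 / 67.14
Gs = 2.679


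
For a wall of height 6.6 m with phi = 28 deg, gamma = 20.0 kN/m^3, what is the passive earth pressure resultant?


Result: 1206.54 kN/m

Derivation:
Compute passive earth pressure coefficient:
Kp = tan^2(45 + phi/2) = tan^2(59.0) = 2.769826
Compute passive force:
Pp = 0.5 * Kp * gamma * H^2
Pp = 0.5 * 2.769826 * 20.0 * 6.6^2
Pp = 1206.54 kN/m


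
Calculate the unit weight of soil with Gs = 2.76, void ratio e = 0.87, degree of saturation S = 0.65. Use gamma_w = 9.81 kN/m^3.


Using gamma = gamma_w * (Gs + S*e) / (1 + e)
Numerator: Gs + S*e = 2.76 + 0.65*0.87 = 3.3255
Denominator: 1 + e = 1 + 0.87 = 1.87
gamma = 9.81 * 3.3255 / 1.87
gamma = 17.446 kN/m^3


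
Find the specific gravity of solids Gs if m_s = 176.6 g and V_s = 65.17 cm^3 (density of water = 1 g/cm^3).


Using Gs = m_s / (V_s * rho_w)
Since rho_w = 1 g/cm^3:
Gs = 176.6 / 65.17
Gs = 2.71


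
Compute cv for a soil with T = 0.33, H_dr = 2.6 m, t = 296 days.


Using cv = T * H_dr^2 / t
H_dr^2 = 2.6^2 = 6.76
cv = 0.33 * 6.76 / 296
cv = 0.00754 m^2/day


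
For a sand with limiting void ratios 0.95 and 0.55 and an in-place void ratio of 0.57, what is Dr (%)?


Result: 95.0 %

Derivation:
Using Dr = (e_max - e) / (e_max - e_min) * 100
e_max - e = 0.95 - 0.57 = 0.38
e_max - e_min = 0.95 - 0.55 = 0.4
Dr = 0.38 / 0.4 * 100
Dr = 95.0 %


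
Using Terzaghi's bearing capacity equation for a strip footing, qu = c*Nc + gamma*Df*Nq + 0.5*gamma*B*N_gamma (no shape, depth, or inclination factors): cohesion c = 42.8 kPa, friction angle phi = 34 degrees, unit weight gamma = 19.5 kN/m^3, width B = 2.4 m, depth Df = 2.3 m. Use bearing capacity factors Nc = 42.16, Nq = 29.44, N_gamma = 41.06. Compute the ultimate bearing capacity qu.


Compute qu = c*Nc + gamma*Df*Nq + 0.5*gamma*B*N_gamma
Term 1: 42.8 * 42.16 = 1804.448
Term 2: 19.5 * 2.3 * 29.44 = 1320.384
Term 3: 0.5 * 19.5 * 2.4 * 41.06 = 960.804
qu = 1804.448 + 1320.384 + 960.804
qu = 4085.64 kPa


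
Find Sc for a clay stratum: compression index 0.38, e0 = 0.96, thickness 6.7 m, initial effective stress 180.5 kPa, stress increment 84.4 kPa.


Using Sc = Cc * H / (1 + e0) * log10((sigma0 + delta_sigma) / sigma0)
Stress ratio = (180.5 + 84.4) / 180.5 = 1.46759
log10(1.46759) = 0.166605
Cc * H / (1 + e0) = 0.38 * 6.7 / (1 + 0.96) = 1.29898
Sc = 1.29898 * 0.166605
Sc = 0.2164 m


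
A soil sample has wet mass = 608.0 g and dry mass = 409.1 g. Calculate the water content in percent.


Using w = (m_wet - m_dry) / m_dry * 100
m_wet - m_dry = 608.0 - 409.1 = 198.9 g
w = 198.9 / 409.1 * 100
w = 48.62 %


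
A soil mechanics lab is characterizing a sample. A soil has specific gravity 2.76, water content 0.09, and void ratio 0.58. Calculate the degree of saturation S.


Result: 0.4283

Derivation:
Using S = Gs * w / e
S = 2.76 * 0.09 / 0.58
S = 0.4283


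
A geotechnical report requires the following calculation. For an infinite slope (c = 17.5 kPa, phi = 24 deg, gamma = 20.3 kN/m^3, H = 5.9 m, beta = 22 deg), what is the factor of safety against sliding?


Using Fs = c / (gamma*H*sin(beta)*cos(beta)) + tan(phi)/tan(beta)
Cohesion contribution = 17.5 / (20.3*5.9*sin(22)*cos(22))
Cohesion contribution = 0.420677
Friction contribution = tan(24)/tan(22) = 1.10198
Fs = 0.420677 + 1.10198
Fs = 1.523


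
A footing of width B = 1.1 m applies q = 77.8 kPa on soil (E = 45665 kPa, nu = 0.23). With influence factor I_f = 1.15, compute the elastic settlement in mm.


Result: 2.041 mm

Derivation:
Using Se = q * B * (1 - nu^2) * I_f / E
1 - nu^2 = 1 - 0.23^2 = 0.9471
Se = 77.8 * 1.1 * 0.9471 * 1.15 / 45665
Se = 0.002041 m
Convert to mm: Se = 0.002041 * 1000 = 2.041 mm


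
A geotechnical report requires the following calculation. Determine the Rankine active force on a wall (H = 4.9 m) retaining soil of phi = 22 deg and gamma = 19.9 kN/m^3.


Compute active earth pressure coefficient:
Ka = tan^2(45 - phi/2) = tan^2(34.0) = 0.454962
Compute active force:
Pa = 0.5 * Ka * gamma * H^2
Pa = 0.5 * 0.454962 * 19.9 * 4.9^2
Pa = 108.69 kN/m


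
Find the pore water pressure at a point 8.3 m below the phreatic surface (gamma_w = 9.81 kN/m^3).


Result: 81.42 kPa

Derivation:
Using u = gamma_w * h_w
u = 9.81 * 8.3
u = 81.42 kPa


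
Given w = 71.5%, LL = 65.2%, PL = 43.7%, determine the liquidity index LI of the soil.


First compute the plasticity index:
PI = LL - PL = 65.2 - 43.7 = 21.5
Then compute the liquidity index:
LI = (w - PL) / PI
LI = (71.5 - 43.7) / 21.5
LI = 1.293


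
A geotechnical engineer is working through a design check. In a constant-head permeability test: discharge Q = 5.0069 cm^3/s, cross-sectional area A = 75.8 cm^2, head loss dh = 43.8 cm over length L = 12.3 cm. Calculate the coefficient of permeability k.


Compute hydraulic gradient:
i = dh / L = 43.8 / 12.3 = 3.56098
Then apply Darcy's law:
k = Q / (A * i)
k = 5.0069 / (75.8 * 3.56098)
k = 5.0069 / 269.922
k = 0.018549 cm/s


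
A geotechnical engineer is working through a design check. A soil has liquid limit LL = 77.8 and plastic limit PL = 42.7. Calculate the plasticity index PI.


Using PI = LL - PL
PI = 77.8 - 42.7
PI = 35.1


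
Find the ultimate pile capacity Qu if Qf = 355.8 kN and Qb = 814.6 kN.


Using Qu = Qf + Qb
Qu = 355.8 + 814.6
Qu = 1170.4 kN


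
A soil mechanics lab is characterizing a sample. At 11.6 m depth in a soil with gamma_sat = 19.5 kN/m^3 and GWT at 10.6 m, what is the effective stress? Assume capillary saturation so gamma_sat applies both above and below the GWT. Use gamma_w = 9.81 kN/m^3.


Result: 216.39 kPa

Derivation:
Total stress = gamma_sat * depth
sigma = 19.5 * 11.6 = 226.2 kPa
Pore water pressure u = gamma_w * (depth - d_wt)
u = 9.81 * (11.6 - 10.6) = 9.81 kPa
Effective stress = sigma - u
sigma' = 226.2 - 9.81 = 216.39 kPa


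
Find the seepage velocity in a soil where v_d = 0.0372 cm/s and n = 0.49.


Using v_s = v_d / n
v_s = 0.0372 / 0.49
v_s = 0.07592 cm/s


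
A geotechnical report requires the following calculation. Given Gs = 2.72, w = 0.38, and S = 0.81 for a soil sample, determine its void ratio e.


Using the relation e = Gs * w / S
e = 2.72 * 0.38 / 0.81
e = 1.276


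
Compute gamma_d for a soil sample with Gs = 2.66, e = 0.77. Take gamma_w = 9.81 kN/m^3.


Using gamma_d = Gs * gamma_w / (1 + e)
gamma_d = 2.66 * 9.81 / (1 + 0.77)
gamma_d = 2.66 * 9.81 / 1.77
gamma_d = 14.743 kN/m^3


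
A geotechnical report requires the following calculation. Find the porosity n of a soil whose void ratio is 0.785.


Result: 0.4398

Derivation:
Using the relation n = e / (1 + e)
n = 0.785 / (1 + 0.785)
n = 0.785 / 1.785
n = 0.4398


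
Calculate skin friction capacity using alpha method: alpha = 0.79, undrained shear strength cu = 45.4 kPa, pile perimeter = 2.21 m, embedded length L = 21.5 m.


Using Qs = alpha * cu * perimeter * L
Qs = 0.79 * 45.4 * 2.21 * 21.5
Qs = 1704.17 kN


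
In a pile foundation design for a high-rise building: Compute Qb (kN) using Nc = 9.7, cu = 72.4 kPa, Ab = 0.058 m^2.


Result: 40.73 kN

Derivation:
Using Qb = Nc * cu * Ab
Qb = 9.7 * 72.4 * 0.058
Qb = 40.73 kN


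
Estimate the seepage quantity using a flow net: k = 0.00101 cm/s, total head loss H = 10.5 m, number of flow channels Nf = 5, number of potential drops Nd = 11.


Result: 4.82e-05 m^3/s per m

Derivation:
Convert k to m/s for unit consistency with H:
k = 0.00101 cm/s = 0.00101 / 100 m/s = 1.01e-05 m/s
Using q = k * H * Nf / Nd
Nf / Nd = 5 / 11 = 0.4545
q = 1.01e-05 * 10.5 * 0.4545
q = 4.82e-05 m^3/s per m


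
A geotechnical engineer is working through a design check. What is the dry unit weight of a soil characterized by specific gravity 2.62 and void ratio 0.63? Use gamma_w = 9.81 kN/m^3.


Using gamma_d = Gs * gamma_w / (1 + e)
gamma_d = 2.62 * 9.81 / (1 + 0.63)
gamma_d = 2.62 * 9.81 / 1.63
gamma_d = 15.768 kN/m^3


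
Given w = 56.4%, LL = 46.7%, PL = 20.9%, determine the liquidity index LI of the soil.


First compute the plasticity index:
PI = LL - PL = 46.7 - 20.9 = 25.8
Then compute the liquidity index:
LI = (w - PL) / PI
LI = (56.4 - 20.9) / 25.8
LI = 1.376


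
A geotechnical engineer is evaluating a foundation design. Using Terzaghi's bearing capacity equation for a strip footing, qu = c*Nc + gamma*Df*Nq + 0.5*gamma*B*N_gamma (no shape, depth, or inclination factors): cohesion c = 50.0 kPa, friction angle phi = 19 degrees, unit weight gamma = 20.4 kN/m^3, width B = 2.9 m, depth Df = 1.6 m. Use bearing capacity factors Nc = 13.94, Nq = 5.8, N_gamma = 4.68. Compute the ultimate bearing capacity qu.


Compute qu = c*Nc + gamma*Df*Nq + 0.5*gamma*B*N_gamma
Term 1: 50.0 * 13.94 = 697.0
Term 2: 20.4 * 1.6 * 5.8 = 189.312
Term 3: 0.5 * 20.4 * 2.9 * 4.68 = 138.4344
qu = 697.0 + 189.312 + 138.4344
qu = 1024.75 kPa


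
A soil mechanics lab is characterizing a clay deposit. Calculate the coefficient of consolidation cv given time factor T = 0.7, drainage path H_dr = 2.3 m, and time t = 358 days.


Using cv = T * H_dr^2 / t
H_dr^2 = 2.3^2 = 5.29
cv = 0.7 * 5.29 / 358
cv = 0.01034 m^2/day


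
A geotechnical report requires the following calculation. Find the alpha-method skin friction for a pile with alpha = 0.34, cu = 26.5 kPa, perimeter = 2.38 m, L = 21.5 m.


Using Qs = alpha * cu * perimeter * L
Qs = 0.34 * 26.5 * 2.38 * 21.5
Qs = 461.04 kN


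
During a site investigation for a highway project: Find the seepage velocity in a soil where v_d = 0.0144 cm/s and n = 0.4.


Using v_s = v_d / n
v_s = 0.0144 / 0.4
v_s = 0.036 cm/s


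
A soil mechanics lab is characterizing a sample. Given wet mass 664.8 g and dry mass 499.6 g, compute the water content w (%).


Using w = (m_wet - m_dry) / m_dry * 100
m_wet - m_dry = 664.8 - 499.6 = 165.2 g
w = 165.2 / 499.6 * 100
w = 33.07 %
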